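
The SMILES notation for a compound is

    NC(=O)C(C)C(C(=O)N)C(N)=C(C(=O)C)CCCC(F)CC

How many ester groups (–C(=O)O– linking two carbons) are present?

0

Scan the SMILES for the ester motif — none present.
Groups that are present: 1 alkene, 2 amide, 1 ketone, 1 primary amine.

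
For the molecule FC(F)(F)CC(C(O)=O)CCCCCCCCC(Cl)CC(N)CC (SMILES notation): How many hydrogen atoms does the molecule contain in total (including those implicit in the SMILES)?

Walk through each heavy atom and fill implicit hydrogens from standard valence (C 4, N 3, O 2, S 2, halogen 1):
  atom 1: F (halogen, monovalent) → 0 H
  atom 2: C, bond orders sum to 4 (valence 4) → 0 H
  atom 3: F (halogen, monovalent) → 0 H
  atom 4: F (halogen, monovalent) → 0 H
  atom 5: C, bond orders sum to 2 (valence 4) → 2 H
  atom 6: C, bond orders sum to 3 (valence 4) → 1 H
  atom 7: C, bond orders sum to 4 (valence 4) → 0 H
  atom 8: O, bond orders sum to 1 (valence 2) → 1 H
  atom 9: O, bond orders sum to 2 (valence 2) → 0 H
  atom 10: C, bond orders sum to 2 (valence 4) → 2 H
  atom 11: C, bond orders sum to 2 (valence 4) → 2 H
  atom 12: C, bond orders sum to 2 (valence 4) → 2 H
  atom 13: C, bond orders sum to 2 (valence 4) → 2 H
  atom 14: C, bond orders sum to 2 (valence 4) → 2 H
  atom 15: C, bond orders sum to 2 (valence 4) → 2 H
  atom 16: C, bond orders sum to 2 (valence 4) → 2 H
  atom 17: C, bond orders sum to 2 (valence 4) → 2 H
  atom 18: C, bond orders sum to 3 (valence 4) → 1 H
  atom 19: Cl (halogen, monovalent) → 0 H
  atom 20: C, bond orders sum to 2 (valence 4) → 2 H
  atom 21: C, bond orders sum to 3 (valence 4) → 1 H
  atom 22: N, bond orders sum to 1 (valence 3) → 2 H
  atom 23: C, bond orders sum to 2 (valence 4) → 2 H
  atom 24: C, bond orders sum to 1 (valence 4) → 3 H
Total hydrogens: 31.

31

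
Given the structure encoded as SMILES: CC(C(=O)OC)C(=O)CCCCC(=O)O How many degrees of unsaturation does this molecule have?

3

Degree of unsaturation = (number of rings) + (number of π bonds).
Ring closures in the SMILES: 0.
π bonds: 3 double bonds (each 1 DoU) → 3 DoU from unsaturation.
Total DoU = 0 + 3 = 3.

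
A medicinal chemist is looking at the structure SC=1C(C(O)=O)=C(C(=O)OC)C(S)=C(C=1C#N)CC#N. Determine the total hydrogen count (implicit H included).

Walk through each heavy atom and fill implicit hydrogens from standard valence (C 4, N 3, O 2, S 2, halogen 1):
  atom 1: S, bond orders sum to 1 (valence 2) → 1 H
  atom 2: C, bond orders sum to 4 (valence 4) → 0 H
  atom 3: C, bond orders sum to 4 (valence 4) → 0 H
  atom 4: C, bond orders sum to 4 (valence 4) → 0 H
  atom 5: O, bond orders sum to 1 (valence 2) → 1 H
  atom 6: O, bond orders sum to 2 (valence 2) → 0 H
  atom 7: C, bond orders sum to 4 (valence 4) → 0 H
  atom 8: C, bond orders sum to 4 (valence 4) → 0 H
  atom 9: O, bond orders sum to 2 (valence 2) → 0 H
  atom 10: O, bond orders sum to 2 (valence 2) → 0 H
  atom 11: C, bond orders sum to 1 (valence 4) → 3 H
  atom 12: C, bond orders sum to 4 (valence 4) → 0 H
  atom 13: S, bond orders sum to 1 (valence 2) → 1 H
  atom 14: C, bond orders sum to 4 (valence 4) → 0 H
  atom 15: C, bond orders sum to 4 (valence 4) → 0 H
  atom 16: C, bond orders sum to 4 (valence 4) → 0 H
  atom 17: N, bond orders sum to 3 (valence 3) → 0 H
  atom 18: C, bond orders sum to 2 (valence 4) → 2 H
  atom 19: C, bond orders sum to 4 (valence 4) → 0 H
  atom 20: N, bond orders sum to 3 (valence 3) → 0 H
Total hydrogens: 8.

8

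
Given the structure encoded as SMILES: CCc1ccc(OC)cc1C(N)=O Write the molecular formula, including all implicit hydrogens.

Walk through each heavy atom and fill implicit hydrogens from standard valence (C 4, N 3, O 2, S 2, halogen 1); for lowercase aromatic atoms, an aromatic c carries 1 H when it has two neighbours and 0 H with three, and aromatic n carries 0 H:
  atom 1: C, bond orders sum to 1 (valence 4) → 3 H
  atom 2: C, bond orders sum to 2 (valence 4) → 2 H
  atom 3: aromatic c, 3 neighbours → 0 H
  atom 4: aromatic c, 2 neighbours → 1 H
  atom 5: aromatic c, 2 neighbours → 1 H
  atom 6: aromatic c, 3 neighbours → 0 H
  atom 7: O, bond orders sum to 2 (valence 2) → 0 H
  atom 8: C, bond orders sum to 1 (valence 4) → 3 H
  atom 9: aromatic c, 2 neighbours → 1 H
  atom 10: aromatic c, 3 neighbours → 0 H
  atom 11: C, bond orders sum to 4 (valence 4) → 0 H
  atom 12: N, bond orders sum to 1 (valence 3) → 2 H
  atom 13: O, bond orders sum to 2 (valence 2) → 0 H
Totals → C:10, H:13, N:1, O:2.
In Hill order: C10H13NO2.

C10H13NO2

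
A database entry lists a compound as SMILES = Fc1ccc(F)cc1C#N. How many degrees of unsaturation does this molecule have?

6

Molecular formula: C7H3F2N.
DoU = (2C + 2 + N − H − X) / 2, where X is the halogen count and O/S are ignored.
    = (2·7 + 2 + 1 − 3 − 2) / 2 = 12 / 2 = 6.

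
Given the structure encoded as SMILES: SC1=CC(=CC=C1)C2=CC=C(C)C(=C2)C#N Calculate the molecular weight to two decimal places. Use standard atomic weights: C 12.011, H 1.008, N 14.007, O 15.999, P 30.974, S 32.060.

First, the molecular formula is C14H11NS (counting implicit H from valence).
  C: 14 × 12.011 = 168.154
  H: 11 × 1.008 = 11.088
  N: 1 × 14.007 = 14.007
  S: 1 × 32.060 = 32.060
Sum: 14×12.011 + 11×1.008 + 1×14.007 + 1×32.060 = 225.309 → 225.31 g/mol.

225.31 g/mol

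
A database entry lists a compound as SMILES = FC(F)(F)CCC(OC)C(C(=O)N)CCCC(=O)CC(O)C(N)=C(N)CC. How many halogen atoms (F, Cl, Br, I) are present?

3

Halogen atoms appear at heavy-atom positions 1, 3, 4 (3×F).
Other groups present: 1 alkene, 1 amide, 1 ether, 1 hydroxyl, 1 ketone, 2 primary amine.
Halogen count: 3.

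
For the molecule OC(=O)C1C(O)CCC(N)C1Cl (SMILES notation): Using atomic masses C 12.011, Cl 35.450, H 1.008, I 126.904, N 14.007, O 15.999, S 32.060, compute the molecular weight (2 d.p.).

193.63 g/mol

First, the molecular formula is C7H12ClNO3 (counting implicit H from valence).
  C: 7 × 12.011 = 84.077
  Cl: 1 × 35.450 = 35.450
  H: 12 × 1.008 = 12.096
  N: 1 × 14.007 = 14.007
  O: 3 × 15.999 = 47.997
Sum: 7×12.011 + 1×35.450 + 12×1.008 + 1×14.007 + 3×15.999 = 193.627 → 193.63 g/mol.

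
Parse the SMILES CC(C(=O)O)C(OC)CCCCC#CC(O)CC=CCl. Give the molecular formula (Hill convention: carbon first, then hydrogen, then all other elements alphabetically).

C15H23ClO4

Walk through each heavy atom and fill implicit hydrogens from standard valence (C 4, N 3, O 2, S 2, halogen 1):
  atom 1: C, bond orders sum to 1 (valence 4) → 3 H
  atom 2: C, bond orders sum to 3 (valence 4) → 1 H
  atom 3: C, bond orders sum to 4 (valence 4) → 0 H
  atom 4: O, bond orders sum to 2 (valence 2) → 0 H
  atom 5: O, bond orders sum to 1 (valence 2) → 1 H
  atom 6: C, bond orders sum to 3 (valence 4) → 1 H
  atom 7: O, bond orders sum to 2 (valence 2) → 0 H
  atom 8: C, bond orders sum to 1 (valence 4) → 3 H
  atom 9: C, bond orders sum to 2 (valence 4) → 2 H
  atom 10: C, bond orders sum to 2 (valence 4) → 2 H
  atom 11: C, bond orders sum to 2 (valence 4) → 2 H
  atom 12: C, bond orders sum to 2 (valence 4) → 2 H
  atom 13: C, bond orders sum to 4 (valence 4) → 0 H
  atom 14: C, bond orders sum to 4 (valence 4) → 0 H
  atom 15: C, bond orders sum to 3 (valence 4) → 1 H
  atom 16: O, bond orders sum to 1 (valence 2) → 1 H
  atom 17: C, bond orders sum to 2 (valence 4) → 2 H
  atom 18: C, bond orders sum to 3 (valence 4) → 1 H
  atom 19: C, bond orders sum to 3 (valence 4) → 1 H
  atom 20: Cl (halogen, monovalent) → 0 H
Totals → C:15, H:23, Cl:1, O:4.
In Hill order: C15H23ClO4.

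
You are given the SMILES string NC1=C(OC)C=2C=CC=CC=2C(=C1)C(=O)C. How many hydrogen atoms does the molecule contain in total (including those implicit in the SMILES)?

Walk through each heavy atom and fill implicit hydrogens from standard valence (C 4, N 3, O 2, S 2, halogen 1):
  atom 1: N, bond orders sum to 1 (valence 3) → 2 H
  atom 2: C, bond orders sum to 4 (valence 4) → 0 H
  atom 3: C, bond orders sum to 4 (valence 4) → 0 H
  atom 4: O, bond orders sum to 2 (valence 2) → 0 H
  atom 5: C, bond orders sum to 1 (valence 4) → 3 H
  atom 6: C, bond orders sum to 4 (valence 4) → 0 H
  atom 7: C, bond orders sum to 3 (valence 4) → 1 H
  atom 8: C, bond orders sum to 3 (valence 4) → 1 H
  atom 9: C, bond orders sum to 3 (valence 4) → 1 H
  atom 10: C, bond orders sum to 3 (valence 4) → 1 H
  atom 11: C, bond orders sum to 4 (valence 4) → 0 H
  atom 12: C, bond orders sum to 4 (valence 4) → 0 H
  atom 13: C, bond orders sum to 3 (valence 4) → 1 H
  atom 14: C, bond orders sum to 4 (valence 4) → 0 H
  atom 15: O, bond orders sum to 2 (valence 2) → 0 H
  atom 16: C, bond orders sum to 1 (valence 4) → 3 H
Total hydrogens: 13.

13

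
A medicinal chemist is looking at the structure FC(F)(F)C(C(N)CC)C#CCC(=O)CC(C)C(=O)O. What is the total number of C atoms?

Count every carbon token in the SMILES (each C, including those in ring-closure positions and inside branches).
Carbon count: 13.

13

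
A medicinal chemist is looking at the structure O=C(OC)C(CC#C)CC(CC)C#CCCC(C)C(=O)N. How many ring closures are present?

0

In SMILES, each pair of matching ring-closure digits denotes one ring-closing bond; the number of such bonds equals the number of independent rings.
Ring-closure bonds here: 0.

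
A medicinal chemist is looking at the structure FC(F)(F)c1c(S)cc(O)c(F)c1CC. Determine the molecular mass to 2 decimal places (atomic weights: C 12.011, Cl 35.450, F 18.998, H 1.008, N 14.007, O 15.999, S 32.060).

First, the molecular formula is C9H8F4OS (counting implicit H from valence).
  C: 9 × 12.011 = 108.099
  F: 4 × 18.998 = 75.992
  H: 8 × 1.008 = 8.064
  O: 1 × 15.999 = 15.999
  S: 1 × 32.060 = 32.060
Sum: 9×12.011 + 4×18.998 + 8×1.008 + 1×15.999 + 1×32.060 = 240.214 → 240.21 g/mol.

240.21 g/mol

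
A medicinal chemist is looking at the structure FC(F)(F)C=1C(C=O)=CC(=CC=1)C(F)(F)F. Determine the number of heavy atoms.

16

Every atom symbol written in the SMILES (organic subset) is one heavy atom; implicit H are not written.
Heavy atoms by element → C:9, F:6, O:1.
Total: 16.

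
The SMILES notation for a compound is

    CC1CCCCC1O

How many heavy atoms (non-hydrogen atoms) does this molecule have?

8

Every atom symbol written in the SMILES (organic subset) is one heavy atom; implicit H are not written.
Heavy atoms by element → C:7, O:1.
Total: 8.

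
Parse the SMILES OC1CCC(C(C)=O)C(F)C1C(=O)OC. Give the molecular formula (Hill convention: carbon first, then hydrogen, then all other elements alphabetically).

Walk through each heavy atom and fill implicit hydrogens from standard valence (C 4, N 3, O 2, S 2, halogen 1):
  atom 1: O, bond orders sum to 1 (valence 2) → 1 H
  atom 2: C, bond orders sum to 3 (valence 4) → 1 H
  atom 3: C, bond orders sum to 2 (valence 4) → 2 H
  atom 4: C, bond orders sum to 2 (valence 4) → 2 H
  atom 5: C, bond orders sum to 3 (valence 4) → 1 H
  atom 6: C, bond orders sum to 4 (valence 4) → 0 H
  atom 7: C, bond orders sum to 1 (valence 4) → 3 H
  atom 8: O, bond orders sum to 2 (valence 2) → 0 H
  atom 9: C, bond orders sum to 3 (valence 4) → 1 H
  atom 10: F (halogen, monovalent) → 0 H
  atom 11: C, bond orders sum to 3 (valence 4) → 1 H
  atom 12: C, bond orders sum to 4 (valence 4) → 0 H
  atom 13: O, bond orders sum to 2 (valence 2) → 0 H
  atom 14: O, bond orders sum to 2 (valence 2) → 0 H
  atom 15: C, bond orders sum to 1 (valence 4) → 3 H
Totals → C:10, H:15, F:1, O:4.

C10H15FO4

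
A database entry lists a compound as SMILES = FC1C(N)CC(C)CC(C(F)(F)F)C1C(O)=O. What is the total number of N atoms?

Scan the SMILES for N atoms (remember two-letter symbols like Cl and Br are single atoms).
Nitrogen count: 1.

1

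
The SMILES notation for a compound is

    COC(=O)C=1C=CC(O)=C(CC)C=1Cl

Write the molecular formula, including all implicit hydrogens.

Walk through each heavy atom and fill implicit hydrogens from standard valence (C 4, N 3, O 2, S 2, halogen 1):
  atom 1: C, bond orders sum to 1 (valence 4) → 3 H
  atom 2: O, bond orders sum to 2 (valence 2) → 0 H
  atom 3: C, bond orders sum to 4 (valence 4) → 0 H
  atom 4: O, bond orders sum to 2 (valence 2) → 0 H
  atom 5: C, bond orders sum to 4 (valence 4) → 0 H
  atom 6: C, bond orders sum to 3 (valence 4) → 1 H
  atom 7: C, bond orders sum to 3 (valence 4) → 1 H
  atom 8: C, bond orders sum to 4 (valence 4) → 0 H
  atom 9: O, bond orders sum to 1 (valence 2) → 1 H
  atom 10: C, bond orders sum to 4 (valence 4) → 0 H
  atom 11: C, bond orders sum to 2 (valence 4) → 2 H
  atom 12: C, bond orders sum to 1 (valence 4) → 3 H
  atom 13: C, bond orders sum to 4 (valence 4) → 0 H
  atom 14: Cl (halogen, monovalent) → 0 H
Totals → C:10, H:11, Cl:1, O:3.
In Hill order: C10H11ClO3.

C10H11ClO3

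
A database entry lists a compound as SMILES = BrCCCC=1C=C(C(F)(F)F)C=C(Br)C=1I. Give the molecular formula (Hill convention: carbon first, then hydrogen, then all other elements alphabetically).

Walk through each heavy atom and fill implicit hydrogens from standard valence (C 4, N 3, O 2, S 2, halogen 1):
  atom 1: Br (halogen, monovalent) → 0 H
  atom 2: C, bond orders sum to 2 (valence 4) → 2 H
  atom 3: C, bond orders sum to 2 (valence 4) → 2 H
  atom 4: C, bond orders sum to 2 (valence 4) → 2 H
  atom 5: C, bond orders sum to 4 (valence 4) → 0 H
  atom 6: C, bond orders sum to 3 (valence 4) → 1 H
  atom 7: C, bond orders sum to 4 (valence 4) → 0 H
  atom 8: C, bond orders sum to 4 (valence 4) → 0 H
  atom 9: F (halogen, monovalent) → 0 H
  atom 10: F (halogen, monovalent) → 0 H
  atom 11: F (halogen, monovalent) → 0 H
  atom 12: C, bond orders sum to 3 (valence 4) → 1 H
  atom 13: C, bond orders sum to 4 (valence 4) → 0 H
  atom 14: Br (halogen, monovalent) → 0 H
  atom 15: C, bond orders sum to 4 (valence 4) → 0 H
  atom 16: I (halogen, monovalent) → 0 H
Totals → C:10, H:8, Br:2, F:3, I:1.
In Hill order: C10H8Br2F3I.

C10H8Br2F3I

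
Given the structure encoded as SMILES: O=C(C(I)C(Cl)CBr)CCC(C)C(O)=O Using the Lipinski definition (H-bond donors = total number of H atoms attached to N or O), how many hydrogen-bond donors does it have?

1

Donors: find every N or O and count the H atoms it carries.
  atom 1 (O): bond orders sum to 2 → 0 H
  atom 14 (O): bond orders sum to 1 → 1 H
  atom 15 (O): bond orders sum to 2 → 0 H
Lipinski HBD = 1.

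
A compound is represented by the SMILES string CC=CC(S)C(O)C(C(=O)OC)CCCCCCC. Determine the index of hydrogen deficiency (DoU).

2

Degree of unsaturation = (number of rings) + (number of π bonds).
Ring closures in the SMILES: 0.
π bonds: 2 double bonds (each 1 DoU) → 2 DoU from unsaturation.
Total DoU = 0 + 2 = 2.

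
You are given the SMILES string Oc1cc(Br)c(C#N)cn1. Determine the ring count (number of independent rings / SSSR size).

In SMILES, each pair of matching ring-closure digits denotes one ring-closing bond; the number of such bonds equals the number of independent rings.
Ring-closure bonds here: 1.

1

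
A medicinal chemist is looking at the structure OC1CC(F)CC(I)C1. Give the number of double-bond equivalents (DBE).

Molecular formula: C6H10FIO.
DoU = (2C + 2 + N − H − X) / 2, where X is the halogen count and O/S are ignored.
    = (2·6 + 2 + 0 − 10 − 2) / 2 = 2 / 2 = 1.

1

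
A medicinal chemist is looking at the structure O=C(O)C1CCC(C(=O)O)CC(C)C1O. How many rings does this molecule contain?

In SMILES, each pair of matching ring-closure digits denotes one ring-closing bond; the number of such bonds equals the number of independent rings.
Ring-closure bonds here: 1.

1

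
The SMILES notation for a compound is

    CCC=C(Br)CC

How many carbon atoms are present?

6

Count every carbon token in the SMILES (each C, including those in ring-closure positions and inside branches).
Carbon count: 6.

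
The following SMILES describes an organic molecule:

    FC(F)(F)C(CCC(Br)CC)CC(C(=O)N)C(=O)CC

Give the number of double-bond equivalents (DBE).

2

Molecular formula: C13H21BrF3NO2.
DoU = (2C + 2 + N − H − X) / 2, where X is the halogen count and O/S are ignored.
    = (2·13 + 2 + 1 − 21 − 4) / 2 = 4 / 2 = 2.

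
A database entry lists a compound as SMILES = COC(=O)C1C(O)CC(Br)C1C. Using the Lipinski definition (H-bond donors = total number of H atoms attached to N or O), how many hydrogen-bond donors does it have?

1

Donors: find every N or O and count the H atoms it carries.
  atom 2 (O): bond orders sum to 2 → 0 H
  atom 4 (O): bond orders sum to 2 → 0 H
  atom 7 (O): bond orders sum to 1 → 1 H
Lipinski HBD = 1.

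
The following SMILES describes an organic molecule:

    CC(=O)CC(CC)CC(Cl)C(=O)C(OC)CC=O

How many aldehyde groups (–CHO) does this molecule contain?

The aldehyde motif appears at heavy-atom position 17 in the SMILES.
Other groups present: 1 ether, 2 ketone.
Aldehyde count: 1.

1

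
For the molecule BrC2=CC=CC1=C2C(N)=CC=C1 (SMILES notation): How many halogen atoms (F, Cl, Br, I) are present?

Halogen atoms appear at heavy-atom position 1 (1×Br).
Other groups present: 1 primary amine.
Halogen count: 1.

1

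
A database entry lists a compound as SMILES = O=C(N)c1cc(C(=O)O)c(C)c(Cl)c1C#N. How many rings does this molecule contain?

In SMILES, each pair of matching ring-closure digits denotes one ring-closing bond; the number of such bonds equals the number of independent rings.
Ring-closure bonds here: 1.

1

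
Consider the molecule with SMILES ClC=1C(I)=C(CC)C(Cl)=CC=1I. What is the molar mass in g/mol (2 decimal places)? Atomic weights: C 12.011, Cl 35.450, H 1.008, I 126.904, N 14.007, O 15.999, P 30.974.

426.84 g/mol

First, the molecular formula is C8H6Cl2I2 (counting implicit H from valence).
  C: 8 × 12.011 = 96.088
  Cl: 2 × 35.450 = 70.900
  H: 6 × 1.008 = 6.048
  I: 2 × 126.904 = 253.808
Sum: 8×12.011 + 2×35.450 + 6×1.008 + 2×126.904 = 426.844 → 426.84 g/mol.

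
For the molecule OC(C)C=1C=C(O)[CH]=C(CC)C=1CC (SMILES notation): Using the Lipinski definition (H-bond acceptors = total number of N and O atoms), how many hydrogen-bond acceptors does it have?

2

N atoms: 0; O atoms: 2.
Lipinski HBA = 0 + 2 = 2.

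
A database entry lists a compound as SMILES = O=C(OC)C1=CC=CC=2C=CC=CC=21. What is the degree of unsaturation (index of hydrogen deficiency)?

Degree of unsaturation = (number of rings) + (number of π bonds).
Ring closures in the SMILES: 2.
π bonds: 6 double bonds (each 1 DoU) → 6 DoU from unsaturation.
Total DoU = 2 + 6 = 8.

8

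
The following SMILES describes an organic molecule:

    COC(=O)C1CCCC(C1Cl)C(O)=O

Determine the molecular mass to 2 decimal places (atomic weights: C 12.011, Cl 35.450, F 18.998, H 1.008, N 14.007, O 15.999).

220.65 g/mol

First, the molecular formula is C9H13ClO4 (counting implicit H from valence).
  C: 9 × 12.011 = 108.099
  Cl: 1 × 35.450 = 35.450
  H: 13 × 1.008 = 13.104
  O: 4 × 15.999 = 63.996
Sum: 9×12.011 + 1×35.450 + 13×1.008 + 4×15.999 = 220.649 → 220.65 g/mol.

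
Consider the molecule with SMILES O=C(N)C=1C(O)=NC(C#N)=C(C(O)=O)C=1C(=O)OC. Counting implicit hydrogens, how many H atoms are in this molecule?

Walk through each heavy atom and fill implicit hydrogens from standard valence (C 4, N 3, O 2, S 2, halogen 1):
  atom 1: O, bond orders sum to 2 (valence 2) → 0 H
  atom 2: C, bond orders sum to 4 (valence 4) → 0 H
  atom 3: N, bond orders sum to 1 (valence 3) → 2 H
  atom 4: C, bond orders sum to 4 (valence 4) → 0 H
  atom 5: C, bond orders sum to 4 (valence 4) → 0 H
  atom 6: O, bond orders sum to 1 (valence 2) → 1 H
  atom 7: N, bond orders sum to 3 (valence 3) → 0 H
  atom 8: C, bond orders sum to 4 (valence 4) → 0 H
  atom 9: C, bond orders sum to 4 (valence 4) → 0 H
  atom 10: N, bond orders sum to 3 (valence 3) → 0 H
  atom 11: C, bond orders sum to 4 (valence 4) → 0 H
  atom 12: C, bond orders sum to 4 (valence 4) → 0 H
  atom 13: O, bond orders sum to 1 (valence 2) → 1 H
  atom 14: O, bond orders sum to 2 (valence 2) → 0 H
  atom 15: C, bond orders sum to 4 (valence 4) → 0 H
  atom 16: C, bond orders sum to 4 (valence 4) → 0 H
  atom 17: O, bond orders sum to 2 (valence 2) → 0 H
  atom 18: O, bond orders sum to 2 (valence 2) → 0 H
  atom 19: C, bond orders sum to 1 (valence 4) → 3 H
Total hydrogens: 7.

7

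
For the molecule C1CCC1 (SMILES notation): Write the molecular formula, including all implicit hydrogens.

C4H8

Walk through each heavy atom and fill implicit hydrogens from standard valence (C 4, N 3, O 2, S 2, halogen 1):
  atom 1: C, bond orders sum to 2 (valence 4) → 2 H
  atom 2: C, bond orders sum to 2 (valence 4) → 2 H
  atom 3: C, bond orders sum to 2 (valence 4) → 2 H
  atom 4: C, bond orders sum to 2 (valence 4) → 2 H
Totals → C:4, H:8.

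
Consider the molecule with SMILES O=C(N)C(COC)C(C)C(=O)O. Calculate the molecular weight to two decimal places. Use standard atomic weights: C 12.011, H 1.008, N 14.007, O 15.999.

First, the molecular formula is C7H13NO4 (counting implicit H from valence).
  C: 7 × 12.011 = 84.077
  H: 13 × 1.008 = 13.104
  N: 1 × 14.007 = 14.007
  O: 4 × 15.999 = 63.996
Sum: 7×12.011 + 13×1.008 + 1×14.007 + 4×15.999 = 175.184 → 175.18 g/mol.

175.18 g/mol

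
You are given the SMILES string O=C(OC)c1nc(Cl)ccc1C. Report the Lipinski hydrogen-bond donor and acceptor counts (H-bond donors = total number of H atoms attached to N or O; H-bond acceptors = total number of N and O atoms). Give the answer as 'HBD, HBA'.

0, 3

Donors: find every N or O and count the H atoms it carries.
  atom 1 (O): bond orders sum to 2 → 0 H
  atom 3 (O): bond orders sum to 2 → 0 H
  atom 6 (N): bond orders sum to 3 → 0 H
Lipinski HBD = 0.
Acceptors: N atoms = 1, O atoms = 2 → HBA = 3.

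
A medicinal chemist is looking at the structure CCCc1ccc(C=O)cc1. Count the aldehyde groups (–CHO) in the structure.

1

The aldehyde motif appears at heavy-atom position 8 in the SMILES.
Aldehyde count: 1.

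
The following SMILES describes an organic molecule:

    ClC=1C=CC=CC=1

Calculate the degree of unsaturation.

4

Molecular formula: C6H5Cl.
DoU = (2C + 2 + N − H − X) / 2, where X is the halogen count and O/S are ignored.
    = (2·6 + 2 + 0 − 5 − 1) / 2 = 8 / 2 = 4.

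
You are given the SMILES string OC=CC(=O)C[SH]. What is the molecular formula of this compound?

C4H6O2S

Walk through each heavy atom and fill implicit hydrogens from standard valence (C 4, N 3, O 2, S 2, halogen 1):
  atom 1: O, bond orders sum to 1 (valence 2) → 1 H
  atom 2: C, bond orders sum to 3 (valence 4) → 1 H
  atom 3: C, bond orders sum to 3 (valence 4) → 1 H
  atom 4: C, bond orders sum to 4 (valence 4) → 0 H
  atom 5: O, bond orders sum to 2 (valence 2) → 0 H
  atom 6: C, bond orders sum to 2 (valence 4) → 2 H
  atom 7: S with explicit H count 1
Totals → C:4, H:6, O:2, S:1.
In Hill order: C4H6O2S.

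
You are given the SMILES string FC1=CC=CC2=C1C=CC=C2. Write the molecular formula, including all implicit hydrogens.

Walk through each heavy atom and fill implicit hydrogens from standard valence (C 4, N 3, O 2, S 2, halogen 1):
  atom 1: F (halogen, monovalent) → 0 H
  atom 2: C, bond orders sum to 4 (valence 4) → 0 H
  atom 3: C, bond orders sum to 3 (valence 4) → 1 H
  atom 4: C, bond orders sum to 3 (valence 4) → 1 H
  atom 5: C, bond orders sum to 3 (valence 4) → 1 H
  atom 6: C, bond orders sum to 4 (valence 4) → 0 H
  atom 7: C, bond orders sum to 4 (valence 4) → 0 H
  atom 8: C, bond orders sum to 3 (valence 4) → 1 H
  atom 9: C, bond orders sum to 3 (valence 4) → 1 H
  atom 10: C, bond orders sum to 3 (valence 4) → 1 H
  atom 11: C, bond orders sum to 3 (valence 4) → 1 H
Totals → C:10, H:7, F:1.
In Hill order: C10H7F.

C10H7F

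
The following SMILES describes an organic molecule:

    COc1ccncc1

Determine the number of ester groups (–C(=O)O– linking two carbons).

Scan the SMILES for the ester motif — none present.
Groups that are present: 1 ether.

0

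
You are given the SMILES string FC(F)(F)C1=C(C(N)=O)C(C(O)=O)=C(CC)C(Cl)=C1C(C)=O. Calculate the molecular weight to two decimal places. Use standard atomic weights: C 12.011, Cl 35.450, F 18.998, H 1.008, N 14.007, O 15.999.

First, the molecular formula is C13H11ClF3NO4 (counting implicit H from valence).
  C: 13 × 12.011 = 156.143
  Cl: 1 × 35.450 = 35.450
  F: 3 × 18.998 = 56.994
  H: 11 × 1.008 = 11.088
  N: 1 × 14.007 = 14.007
  O: 4 × 15.999 = 63.996
Sum: 13×12.011 + 1×35.450 + 3×18.998 + 11×1.008 + 1×14.007 + 4×15.999 = 337.678 → 337.68 g/mol.

337.68 g/mol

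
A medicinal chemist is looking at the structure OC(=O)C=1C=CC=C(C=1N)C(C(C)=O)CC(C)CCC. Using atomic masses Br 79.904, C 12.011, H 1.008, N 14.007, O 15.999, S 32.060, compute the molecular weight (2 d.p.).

First, the molecular formula is C16H23NO3 (counting implicit H from valence).
  C: 16 × 12.011 = 192.176
  H: 23 × 1.008 = 23.184
  N: 1 × 14.007 = 14.007
  O: 3 × 15.999 = 47.997
Sum: 16×12.011 + 23×1.008 + 1×14.007 + 3×15.999 = 277.364 → 277.36 g/mol.

277.36 g/mol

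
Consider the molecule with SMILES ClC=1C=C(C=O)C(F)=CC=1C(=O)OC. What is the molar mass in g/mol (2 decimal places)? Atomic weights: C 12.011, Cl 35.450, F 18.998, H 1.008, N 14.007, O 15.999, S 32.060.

First, the molecular formula is C9H6ClFO3 (counting implicit H from valence).
  C: 9 × 12.011 = 108.099
  Cl: 1 × 35.450 = 35.450
  F: 1 × 18.998 = 18.998
  H: 6 × 1.008 = 6.048
  O: 3 × 15.999 = 47.997
Sum: 9×12.011 + 1×35.450 + 1×18.998 + 6×1.008 + 3×15.999 = 216.592 → 216.59 g/mol.

216.59 g/mol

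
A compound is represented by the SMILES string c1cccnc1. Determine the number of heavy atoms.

Every atom symbol written in the SMILES (organic subset) is one heavy atom; implicit H are not written.
Heavy atoms by element → C:5, N:1.
Total: 6.

6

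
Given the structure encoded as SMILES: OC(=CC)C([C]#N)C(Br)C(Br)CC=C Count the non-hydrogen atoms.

Every atom symbol written in the SMILES (organic subset) is one heavy atom; implicit H are not written.
Heavy atoms by element → Br:2, C:10, N:1, O:1.
Total: 14.

14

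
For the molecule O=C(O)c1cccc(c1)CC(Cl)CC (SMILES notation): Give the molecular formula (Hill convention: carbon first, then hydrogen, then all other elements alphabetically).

C11H13ClO2

Walk through each heavy atom and fill implicit hydrogens from standard valence (C 4, N 3, O 2, S 2, halogen 1); for lowercase aromatic atoms, an aromatic c carries 1 H when it has two neighbours and 0 H with three, and aromatic n carries 0 H:
  atom 1: O, bond orders sum to 2 (valence 2) → 0 H
  atom 2: C, bond orders sum to 4 (valence 4) → 0 H
  atom 3: O, bond orders sum to 1 (valence 2) → 1 H
  atom 4: aromatic c, 3 neighbours → 0 H
  atom 5: aromatic c, 2 neighbours → 1 H
  atom 6: aromatic c, 2 neighbours → 1 H
  atom 7: aromatic c, 2 neighbours → 1 H
  atom 8: aromatic c, 3 neighbours → 0 H
  atom 9: aromatic c, 2 neighbours → 1 H
  atom 10: C, bond orders sum to 2 (valence 4) → 2 H
  atom 11: C, bond orders sum to 3 (valence 4) → 1 H
  atom 12: Cl (halogen, monovalent) → 0 H
  atom 13: C, bond orders sum to 2 (valence 4) → 2 H
  atom 14: C, bond orders sum to 1 (valence 4) → 3 H
Totals → C:11, H:13, Cl:1, O:2.
In Hill order: C11H13ClO2.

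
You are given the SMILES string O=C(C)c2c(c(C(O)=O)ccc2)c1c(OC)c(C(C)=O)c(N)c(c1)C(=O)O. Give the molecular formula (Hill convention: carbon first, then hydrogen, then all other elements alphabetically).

C19H17NO7

Walk through each heavy atom and fill implicit hydrogens from standard valence (C 4, N 3, O 2, S 2, halogen 1); for lowercase aromatic atoms, an aromatic c carries 1 H when it has two neighbours and 0 H with three, and aromatic n carries 0 H:
  atom 1: O, bond orders sum to 2 (valence 2) → 0 H
  atom 2: C, bond orders sum to 4 (valence 4) → 0 H
  atom 3: C, bond orders sum to 1 (valence 4) → 3 H
  atom 4: aromatic c, 3 neighbours → 0 H
  atom 5: aromatic c, 3 neighbours → 0 H
  atom 6: aromatic c, 3 neighbours → 0 H
  atom 7: C, bond orders sum to 4 (valence 4) → 0 H
  atom 8: O, bond orders sum to 1 (valence 2) → 1 H
  atom 9: O, bond orders sum to 2 (valence 2) → 0 H
  atom 10: aromatic c, 2 neighbours → 1 H
  atom 11: aromatic c, 2 neighbours → 1 H
  atom 12: aromatic c, 2 neighbours → 1 H
  atom 13: aromatic c, 3 neighbours → 0 H
  atom 14: aromatic c, 3 neighbours → 0 H
  atom 15: O, bond orders sum to 2 (valence 2) → 0 H
  atom 16: C, bond orders sum to 1 (valence 4) → 3 H
  atom 17: aromatic c, 3 neighbours → 0 H
  atom 18: C, bond orders sum to 4 (valence 4) → 0 H
  atom 19: C, bond orders sum to 1 (valence 4) → 3 H
  atom 20: O, bond orders sum to 2 (valence 2) → 0 H
  atom 21: aromatic c, 3 neighbours → 0 H
  atom 22: N, bond orders sum to 1 (valence 3) → 2 H
  atom 23: aromatic c, 3 neighbours → 0 H
  atom 24: aromatic c, 2 neighbours → 1 H
  atom 25: C, bond orders sum to 4 (valence 4) → 0 H
  atom 26: O, bond orders sum to 2 (valence 2) → 0 H
  atom 27: O, bond orders sum to 1 (valence 2) → 1 H
Totals → C:19, H:17, N:1, O:7.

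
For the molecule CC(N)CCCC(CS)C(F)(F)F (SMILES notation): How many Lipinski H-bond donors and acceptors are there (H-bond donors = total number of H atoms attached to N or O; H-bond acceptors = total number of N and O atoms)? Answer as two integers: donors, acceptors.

2, 1

Donors: find every N or O and count the H atoms it carries.
  atom 3 (N): bond orders sum to 1 → 2 H
Lipinski HBD = 2.
Acceptors: N atoms = 1, O atoms = 0 → HBA = 1.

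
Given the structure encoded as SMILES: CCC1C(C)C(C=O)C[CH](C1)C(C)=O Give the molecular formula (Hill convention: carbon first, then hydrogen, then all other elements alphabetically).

Walk through each heavy atom and fill implicit hydrogens from standard valence (C 4, N 3, O 2, S 2, halogen 1):
  atom 1: C, bond orders sum to 1 (valence 4) → 3 H
  atom 2: C, bond orders sum to 2 (valence 4) → 2 H
  atom 3: C, bond orders sum to 3 (valence 4) → 1 H
  atom 4: C, bond orders sum to 3 (valence 4) → 1 H
  atom 5: C, bond orders sum to 1 (valence 4) → 3 H
  atom 6: C, bond orders sum to 3 (valence 4) → 1 H
  atom 7: C, bond orders sum to 3 (valence 4) → 1 H
  atom 8: O, bond orders sum to 2 (valence 2) → 0 H
  atom 9: C, bond orders sum to 2 (valence 4) → 2 H
  atom 10: C with explicit H count 1
  atom 11: C, bond orders sum to 2 (valence 4) → 2 H
  atom 12: C, bond orders sum to 4 (valence 4) → 0 H
  atom 13: C, bond orders sum to 1 (valence 4) → 3 H
  atom 14: O, bond orders sum to 2 (valence 2) → 0 H
Totals → C:12, H:20, O:2.

C12H20O2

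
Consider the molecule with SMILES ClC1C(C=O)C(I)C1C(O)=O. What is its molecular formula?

Walk through each heavy atom and fill implicit hydrogens from standard valence (C 4, N 3, O 2, S 2, halogen 1):
  atom 1: Cl (halogen, monovalent) → 0 H
  atom 2: C, bond orders sum to 3 (valence 4) → 1 H
  atom 3: C, bond orders sum to 3 (valence 4) → 1 H
  atom 4: C, bond orders sum to 3 (valence 4) → 1 H
  atom 5: O, bond orders sum to 2 (valence 2) → 0 H
  atom 6: C, bond orders sum to 3 (valence 4) → 1 H
  atom 7: I (halogen, monovalent) → 0 H
  atom 8: C, bond orders sum to 3 (valence 4) → 1 H
  atom 9: C, bond orders sum to 4 (valence 4) → 0 H
  atom 10: O, bond orders sum to 1 (valence 2) → 1 H
  atom 11: O, bond orders sum to 2 (valence 2) → 0 H
Totals → C:6, H:6, Cl:1, I:1, O:3.

C6H6ClIO3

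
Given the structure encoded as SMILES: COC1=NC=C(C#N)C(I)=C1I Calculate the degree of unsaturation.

6

Degree of unsaturation = (number of rings) + (number of π bonds).
Ring closures in the SMILES: 1.
π bonds: 3 double bonds (each 1 DoU), 1 triple bond (each 2 DoU) → 5 DoU from unsaturation.
Total DoU = 1 + 5 = 6.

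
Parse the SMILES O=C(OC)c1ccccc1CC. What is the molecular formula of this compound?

C10H12O2

Walk through each heavy atom and fill implicit hydrogens from standard valence (C 4, N 3, O 2, S 2, halogen 1); for lowercase aromatic atoms, an aromatic c carries 1 H when it has two neighbours and 0 H with three, and aromatic n carries 0 H:
  atom 1: O, bond orders sum to 2 (valence 2) → 0 H
  atom 2: C, bond orders sum to 4 (valence 4) → 0 H
  atom 3: O, bond orders sum to 2 (valence 2) → 0 H
  atom 4: C, bond orders sum to 1 (valence 4) → 3 H
  atom 5: aromatic c, 3 neighbours → 0 H
  atom 6: aromatic c, 2 neighbours → 1 H
  atom 7: aromatic c, 2 neighbours → 1 H
  atom 8: aromatic c, 2 neighbours → 1 H
  atom 9: aromatic c, 2 neighbours → 1 H
  atom 10: aromatic c, 3 neighbours → 0 H
  atom 11: C, bond orders sum to 2 (valence 4) → 2 H
  atom 12: C, bond orders sum to 1 (valence 4) → 3 H
Totals → C:10, H:12, O:2.
In Hill order: C10H12O2.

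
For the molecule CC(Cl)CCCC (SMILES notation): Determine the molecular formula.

C6H13Cl

Walk through each heavy atom and fill implicit hydrogens from standard valence (C 4, N 3, O 2, S 2, halogen 1):
  atom 1: C, bond orders sum to 1 (valence 4) → 3 H
  atom 2: C, bond orders sum to 3 (valence 4) → 1 H
  atom 3: Cl (halogen, monovalent) → 0 H
  atom 4: C, bond orders sum to 2 (valence 4) → 2 H
  atom 5: C, bond orders sum to 2 (valence 4) → 2 H
  atom 6: C, bond orders sum to 2 (valence 4) → 2 H
  atom 7: C, bond orders sum to 1 (valence 4) → 3 H
Totals → C:6, H:13, Cl:1.
In Hill order: C6H13Cl.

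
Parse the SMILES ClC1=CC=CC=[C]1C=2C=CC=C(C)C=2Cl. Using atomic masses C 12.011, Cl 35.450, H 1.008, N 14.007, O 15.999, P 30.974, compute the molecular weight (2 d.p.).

237.12 g/mol

First, the molecular formula is C13H10Cl2 (counting implicit H from valence).
  C: 13 × 12.011 = 156.143
  Cl: 2 × 35.450 = 70.900
  H: 10 × 1.008 = 10.080
Sum: 13×12.011 + 2×35.450 + 10×1.008 = 237.123 → 237.12 g/mol.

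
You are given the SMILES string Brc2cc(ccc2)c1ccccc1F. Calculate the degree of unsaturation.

8

Molecular formula: C12H8BrF.
DoU = (2C + 2 + N − H − X) / 2, where X is the halogen count and O/S are ignored.
    = (2·12 + 2 + 0 − 8 − 2) / 2 = 16 / 2 = 8.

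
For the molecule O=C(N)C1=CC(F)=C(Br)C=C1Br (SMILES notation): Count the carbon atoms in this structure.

7

Count every carbon token in the SMILES (each C, including those in ring-closure positions and inside branches).
Carbon count: 7.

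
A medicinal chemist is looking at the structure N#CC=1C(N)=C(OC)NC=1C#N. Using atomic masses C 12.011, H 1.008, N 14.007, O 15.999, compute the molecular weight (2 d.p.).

162.15 g/mol

First, the molecular formula is C7H6N4O (counting implicit H from valence).
  C: 7 × 12.011 = 84.077
  H: 6 × 1.008 = 6.048
  N: 4 × 14.007 = 56.028
  O: 1 × 15.999 = 15.999
Sum: 7×12.011 + 6×1.008 + 4×14.007 + 1×15.999 = 162.152 → 162.15 g/mol.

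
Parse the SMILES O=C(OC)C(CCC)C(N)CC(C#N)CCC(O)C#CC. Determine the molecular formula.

C16H26N2O3

Walk through each heavy atom and fill implicit hydrogens from standard valence (C 4, N 3, O 2, S 2, halogen 1):
  atom 1: O, bond orders sum to 2 (valence 2) → 0 H
  atom 2: C, bond orders sum to 4 (valence 4) → 0 H
  atom 3: O, bond orders sum to 2 (valence 2) → 0 H
  atom 4: C, bond orders sum to 1 (valence 4) → 3 H
  atom 5: C, bond orders sum to 3 (valence 4) → 1 H
  atom 6: C, bond orders sum to 2 (valence 4) → 2 H
  atom 7: C, bond orders sum to 2 (valence 4) → 2 H
  atom 8: C, bond orders sum to 1 (valence 4) → 3 H
  atom 9: C, bond orders sum to 3 (valence 4) → 1 H
  atom 10: N, bond orders sum to 1 (valence 3) → 2 H
  atom 11: C, bond orders sum to 2 (valence 4) → 2 H
  atom 12: C, bond orders sum to 3 (valence 4) → 1 H
  atom 13: C, bond orders sum to 4 (valence 4) → 0 H
  atom 14: N, bond orders sum to 3 (valence 3) → 0 H
  atom 15: C, bond orders sum to 2 (valence 4) → 2 H
  atom 16: C, bond orders sum to 2 (valence 4) → 2 H
  atom 17: C, bond orders sum to 3 (valence 4) → 1 H
  atom 18: O, bond orders sum to 1 (valence 2) → 1 H
  atom 19: C, bond orders sum to 4 (valence 4) → 0 H
  atom 20: C, bond orders sum to 4 (valence 4) → 0 H
  atom 21: C, bond orders sum to 1 (valence 4) → 3 H
Totals → C:16, H:26, N:2, O:3.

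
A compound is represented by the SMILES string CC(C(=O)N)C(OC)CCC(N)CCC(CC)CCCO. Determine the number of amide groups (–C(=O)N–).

The amide motif appears at heavy-atom position 3 in the SMILES.
Other groups present: 1 ether, 1 hydroxyl, 1 primary amine.
Amide count: 1.

1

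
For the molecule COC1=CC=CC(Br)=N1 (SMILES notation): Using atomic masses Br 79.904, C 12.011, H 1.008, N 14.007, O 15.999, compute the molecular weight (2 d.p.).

188.02 g/mol

First, the molecular formula is C6H6BrNO (counting implicit H from valence).
  Br: 1 × 79.904 = 79.904
  C: 6 × 12.011 = 72.066
  H: 6 × 1.008 = 6.048
  N: 1 × 14.007 = 14.007
  O: 1 × 15.999 = 15.999
Sum: 1×79.904 + 6×12.011 + 6×1.008 + 1×14.007 + 1×15.999 = 188.024 → 188.02 g/mol.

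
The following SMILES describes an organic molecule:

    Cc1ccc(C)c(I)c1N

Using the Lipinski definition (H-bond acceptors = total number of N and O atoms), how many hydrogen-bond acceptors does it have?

1

N atoms: 1; O atoms: 0.
Lipinski HBA = 1 + 0 = 1.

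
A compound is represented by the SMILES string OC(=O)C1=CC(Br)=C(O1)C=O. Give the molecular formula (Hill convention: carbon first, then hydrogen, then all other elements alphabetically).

C6H3BrO4

Walk through each heavy atom and fill implicit hydrogens from standard valence (C 4, N 3, O 2, S 2, halogen 1):
  atom 1: O, bond orders sum to 1 (valence 2) → 1 H
  atom 2: C, bond orders sum to 4 (valence 4) → 0 H
  atom 3: O, bond orders sum to 2 (valence 2) → 0 H
  atom 4: C, bond orders sum to 4 (valence 4) → 0 H
  atom 5: C, bond orders sum to 3 (valence 4) → 1 H
  atom 6: C, bond orders sum to 4 (valence 4) → 0 H
  atom 7: Br (halogen, monovalent) → 0 H
  atom 8: C, bond orders sum to 4 (valence 4) → 0 H
  atom 9: O, bond orders sum to 2 (valence 2) → 0 H
  atom 10: C, bond orders sum to 3 (valence 4) → 1 H
  atom 11: O, bond orders sum to 2 (valence 2) → 0 H
Totals → C:6, H:3, Br:1, O:4.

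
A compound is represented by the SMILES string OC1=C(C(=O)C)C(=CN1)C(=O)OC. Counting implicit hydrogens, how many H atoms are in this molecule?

Walk through each heavy atom and fill implicit hydrogens from standard valence (C 4, N 3, O 2, S 2, halogen 1):
  atom 1: O, bond orders sum to 1 (valence 2) → 1 H
  atom 2: C, bond orders sum to 4 (valence 4) → 0 H
  atom 3: C, bond orders sum to 4 (valence 4) → 0 H
  atom 4: C, bond orders sum to 4 (valence 4) → 0 H
  atom 5: O, bond orders sum to 2 (valence 2) → 0 H
  atom 6: C, bond orders sum to 1 (valence 4) → 3 H
  atom 7: C, bond orders sum to 4 (valence 4) → 0 H
  atom 8: C, bond orders sum to 3 (valence 4) → 1 H
  atom 9: N, bond orders sum to 2 (valence 3) → 1 H
  atom 10: C, bond orders sum to 4 (valence 4) → 0 H
  atom 11: O, bond orders sum to 2 (valence 2) → 0 H
  atom 12: O, bond orders sum to 2 (valence 2) → 0 H
  atom 13: C, bond orders sum to 1 (valence 4) → 3 H
Total hydrogens: 9.

9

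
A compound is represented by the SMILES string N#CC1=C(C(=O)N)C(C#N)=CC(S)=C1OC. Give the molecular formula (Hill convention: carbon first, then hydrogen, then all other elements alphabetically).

Walk through each heavy atom and fill implicit hydrogens from standard valence (C 4, N 3, O 2, S 2, halogen 1):
  atom 1: N, bond orders sum to 3 (valence 3) → 0 H
  atom 2: C, bond orders sum to 4 (valence 4) → 0 H
  atom 3: C, bond orders sum to 4 (valence 4) → 0 H
  atom 4: C, bond orders sum to 4 (valence 4) → 0 H
  atom 5: C, bond orders sum to 4 (valence 4) → 0 H
  atom 6: O, bond orders sum to 2 (valence 2) → 0 H
  atom 7: N, bond orders sum to 1 (valence 3) → 2 H
  atom 8: C, bond orders sum to 4 (valence 4) → 0 H
  atom 9: C, bond orders sum to 4 (valence 4) → 0 H
  atom 10: N, bond orders sum to 3 (valence 3) → 0 H
  atom 11: C, bond orders sum to 3 (valence 4) → 1 H
  atom 12: C, bond orders sum to 4 (valence 4) → 0 H
  atom 13: S, bond orders sum to 1 (valence 2) → 1 H
  atom 14: C, bond orders sum to 4 (valence 4) → 0 H
  atom 15: O, bond orders sum to 2 (valence 2) → 0 H
  atom 16: C, bond orders sum to 1 (valence 4) → 3 H
Totals → C:10, H:7, N:3, O:2, S:1.

C10H7N3O2S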